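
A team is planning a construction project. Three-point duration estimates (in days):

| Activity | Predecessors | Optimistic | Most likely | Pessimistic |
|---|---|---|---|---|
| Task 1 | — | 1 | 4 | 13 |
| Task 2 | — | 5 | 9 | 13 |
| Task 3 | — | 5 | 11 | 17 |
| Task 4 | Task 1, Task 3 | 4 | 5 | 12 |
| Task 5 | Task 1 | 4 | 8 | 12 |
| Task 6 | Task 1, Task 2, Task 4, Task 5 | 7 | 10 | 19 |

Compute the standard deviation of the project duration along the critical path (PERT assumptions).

3.13 days

te_Task 1 = (1 + 4·4 + 13)/6 = 30/6 = 5; σ²_Task 1 = ((13−1)/6)² = 4.000
te_Task 2 = (5 + 4·9 + 13)/6 = 54/6 = 9; σ²_Task 2 = ((13−5)/6)² = 1.778
te_Task 3 = (5 + 4·11 + 17)/6 = 66/6 = 11; σ²_Task 3 = ((17−5)/6)² = 4.000
te_Task 4 = (4 + 4·5 + 12)/6 = 36/6 = 6; σ²_Task 4 = ((12−4)/6)² = 1.778
te_Task 5 = (4 + 4·8 + 12)/6 = 48/6 = 8; σ²_Task 5 = ((12−4)/6)² = 1.778
te_Task 6 = (7 + 4·10 + 19)/6 = 66/6 = 11; σ²_Task 6 = ((19−7)/6)² = 4.000

Forward pass:
ES_Task 1 = 0; EF_Task 1 = 5
ES_Task 2 = 0; EF_Task 2 = 9
ES_Task 3 = 0; EF_Task 3 = 11
ES_Task 4 = max(EF_Task 1=5, EF_Task 3=11) = 11; EF_Task 4 = 11+6 = 17
ES_Task 5 = 5; EF_Task 5 = 5+8 = 13
ES_Task 6 = max(EF_Task 1=5, EF_Task 2=9, EF_Task 4=17, EF_Task 5=13) = 17; EF_Task 6 = 17+11 = 28
Expected project duration μ = 28 days. Critical path: Task 3 → Task 4 → Task 6.

Variance along critical path = 4.000 + 1.778 + 4.000 = 9.778
σ = √9.778 = 3.127 days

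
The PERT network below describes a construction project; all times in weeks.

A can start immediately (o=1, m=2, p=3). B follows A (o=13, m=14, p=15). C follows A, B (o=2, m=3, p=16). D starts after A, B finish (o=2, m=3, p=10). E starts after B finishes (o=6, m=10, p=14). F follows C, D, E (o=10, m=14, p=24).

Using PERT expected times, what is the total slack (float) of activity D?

6 weeks

te_A = (1 + 4·2 + 3)/6 = 12/6 = 2
te_B = (13 + 4·14 + 15)/6 = 84/6 = 14
te_C = (2 + 4·3 + 16)/6 = 30/6 = 5
te_D = (2 + 4·3 + 10)/6 = 24/6 = 4
te_E = (6 + 4·10 + 14)/6 = 60/6 = 10
te_F = (10 + 4·14 + 24)/6 = 90/6 = 15

Forward pass:
ES_A = 0; EF_A = 2
ES_B = 2; EF_B = 2+14 = 16
ES_C = max(EF_A=2, EF_B=16) = 16; EF_C = 16+5 = 21
ES_D = max(EF_A=2, EF_B=16) = 16; EF_D = 16+4 = 20
ES_E = 16; EF_E = 16+10 = 26
ES_F = max(EF_C=21, EF_D=20, EF_E=26) = 26; EF_F = 26+15 = 41
Expected project duration μ = 41 weeks. Critical path: A → B → E → F.

Backward pass:
LF_F = 41; LS_F = 41−15 = 26
LF_E = LS_F = 26; LS_E = 26−10 = 16
LF_D = LS_F = 26; LS_D = 26−4 = 22
LF_C = LS_F = 26; LS_C = 26−5 = 21
LF_B = min(LS_C=21, LS_D=22, LS_E=16) = 16; LS_B = 16−14 = 2
LF_A = min(LS_B=2, LS_C=21, LS_D=22) = 2; LS_A = 2−2 = 0
Slack_D = LS_D − ES_D = 22 − 16 = 6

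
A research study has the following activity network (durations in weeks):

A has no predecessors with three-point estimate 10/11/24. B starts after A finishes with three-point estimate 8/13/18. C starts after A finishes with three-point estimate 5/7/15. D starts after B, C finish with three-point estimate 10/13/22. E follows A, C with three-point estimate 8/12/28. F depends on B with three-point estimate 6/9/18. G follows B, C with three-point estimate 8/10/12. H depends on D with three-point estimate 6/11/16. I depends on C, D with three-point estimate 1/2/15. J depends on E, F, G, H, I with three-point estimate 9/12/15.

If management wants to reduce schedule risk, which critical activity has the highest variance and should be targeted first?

te_A = (10 + 4·11 + 24)/6 = 78/6 = 13; σ²_A = ((24−10)/6)² = 5.444
te_B = (8 + 4·13 + 18)/6 = 78/6 = 13; σ²_B = ((18−8)/6)² = 2.778
te_C = (5 + 4·7 + 15)/6 = 48/6 = 8; σ²_C = ((15−5)/6)² = 2.778
te_D = (10 + 4·13 + 22)/6 = 84/6 = 14; σ²_D = ((22−10)/6)² = 4.000
te_E = (8 + 4·12 + 28)/6 = 84/6 = 14; σ²_E = ((28−8)/6)² = 11.111
te_F = (6 + 4·9 + 18)/6 = 60/6 = 10; σ²_F = ((18−6)/6)² = 4.000
te_G = (8 + 4·10 + 12)/6 = 60/6 = 10; σ²_G = ((12−8)/6)² = 0.444
te_H = (6 + 4·11 + 16)/6 = 66/6 = 11; σ²_H = ((16−6)/6)² = 2.778
te_I = (1 + 4·2 + 15)/6 = 24/6 = 4; σ²_I = ((15−1)/6)² = 5.444
te_J = (9 + 4·12 + 15)/6 = 72/6 = 12; σ²_J = ((15−9)/6)² = 1.000

Forward pass:
ES_A = 0; EF_A = 13
ES_B = 13; EF_B = 13+13 = 26
ES_C = 13; EF_C = 13+8 = 21
ES_D = max(EF_B=26, EF_C=21) = 26; EF_D = 26+14 = 40
ES_E = max(EF_A=13, EF_C=21) = 21; EF_E = 21+14 = 35
ES_F = 26; EF_F = 26+10 = 36
ES_G = max(EF_B=26, EF_C=21) = 26; EF_G = 26+10 = 36
ES_H = 40; EF_H = 40+11 = 51
ES_I = max(EF_C=21, EF_D=40) = 40; EF_I = 40+4 = 44
ES_J = max(EF_E=35, EF_F=36, EF_G=36, EF_H=51, EF_I=44) = 51; EF_J = 51+12 = 63
Expected project duration μ = 63 weeks. Critical path: A → B → D → H → J.

Variances on critical path: σ²_A=5.444, σ²_B=2.778, σ²_D=4.000, σ²_H=2.778, σ²_J=1.000.
Largest is σ²_A = 5.444.

A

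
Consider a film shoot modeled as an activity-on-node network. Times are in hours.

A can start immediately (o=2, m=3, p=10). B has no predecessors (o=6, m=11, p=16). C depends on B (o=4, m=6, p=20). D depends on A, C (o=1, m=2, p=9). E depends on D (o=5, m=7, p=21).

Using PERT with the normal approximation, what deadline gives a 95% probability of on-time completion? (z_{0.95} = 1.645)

38.1 hours

te_A = (2 + 4·3 + 10)/6 = 24/6 = 4; σ²_A = ((10−2)/6)² = 1.778
te_B = (6 + 4·11 + 16)/6 = 66/6 = 11; σ²_B = ((16−6)/6)² = 2.778
te_C = (4 + 4·6 + 20)/6 = 48/6 = 8; σ²_C = ((20−4)/6)² = 7.111
te_D = (1 + 4·2 + 9)/6 = 18/6 = 3; σ²_D = ((9−1)/6)² = 1.778
te_E = (5 + 4·7 + 21)/6 = 54/6 = 9; σ²_E = ((21−5)/6)² = 7.111

Forward pass:
ES_A = 0; EF_A = 4
ES_B = 0; EF_B = 11
ES_C = 11; EF_C = 11+8 = 19
ES_D = max(EF_A=4, EF_C=19) = 19; EF_D = 19+3 = 22
ES_E = 22; EF_E = 22+9 = 31
Expected project duration μ = 31 hours. Critical path: B → C → D → E.

Variance along critical path = 2.778 + 7.111 + 1.778 + 7.111 = 18.778; σ = 4.333 hours.
D = μ + z·σ = 31 + 1.645·4.333 = 38.1 hours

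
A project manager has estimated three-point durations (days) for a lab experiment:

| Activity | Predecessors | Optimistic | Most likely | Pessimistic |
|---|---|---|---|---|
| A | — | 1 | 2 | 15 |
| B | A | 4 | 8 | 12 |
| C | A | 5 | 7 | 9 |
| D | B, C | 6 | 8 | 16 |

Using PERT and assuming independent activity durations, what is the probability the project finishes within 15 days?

te_A = (1 + 4·2 + 15)/6 = 24/6 = 4; σ²_A = ((15−1)/6)² = 5.444
te_B = (4 + 4·8 + 12)/6 = 48/6 = 8; σ²_B = ((12−4)/6)² = 1.778
te_C = (5 + 4·7 + 9)/6 = 42/6 = 7; σ²_C = ((9−5)/6)² = 0.444
te_D = (6 + 4·8 + 16)/6 = 54/6 = 9; σ²_D = ((16−6)/6)² = 2.778

Forward pass:
ES_A = 0; EF_A = 4
ES_B = 4; EF_B = 4+8 = 12
ES_C = 4; EF_C = 4+7 = 11
ES_D = max(EF_B=12, EF_C=11) = 12; EF_D = 12+9 = 21
Expected project duration μ = 21 days. Critical path: A → B → D.

Variance along critical path = 5.444 + 1.778 + 2.778 = 10.000; σ = √10.000 = 3.162 days.
Z = (15 − 21) / 3.162 = -1.897
P(T ≤ 15) = Φ(-1.897) ≈ 0.029

0.029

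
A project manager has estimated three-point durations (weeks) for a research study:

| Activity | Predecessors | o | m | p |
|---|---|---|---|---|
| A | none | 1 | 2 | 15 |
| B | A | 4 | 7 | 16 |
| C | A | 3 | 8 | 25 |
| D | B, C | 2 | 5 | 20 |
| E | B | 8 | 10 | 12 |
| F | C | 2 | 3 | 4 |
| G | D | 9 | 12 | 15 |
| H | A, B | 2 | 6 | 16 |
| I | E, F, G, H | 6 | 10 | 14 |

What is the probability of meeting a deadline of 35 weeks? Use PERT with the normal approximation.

te_A = (1 + 4·2 + 15)/6 = 24/6 = 4; σ²_A = ((15−1)/6)² = 5.444
te_B = (4 + 4·7 + 16)/6 = 48/6 = 8; σ²_B = ((16−4)/6)² = 4.000
te_C = (3 + 4·8 + 25)/6 = 60/6 = 10; σ²_C = ((25−3)/6)² = 13.444
te_D = (2 + 4·5 + 20)/6 = 42/6 = 7; σ²_D = ((20−2)/6)² = 9.000
te_E = (8 + 4·10 + 12)/6 = 60/6 = 10; σ²_E = ((12−8)/6)² = 0.444
te_F = (2 + 4·3 + 4)/6 = 18/6 = 3; σ²_F = ((4−2)/6)² = 0.111
te_G = (9 + 4·12 + 15)/6 = 72/6 = 12; σ²_G = ((15−9)/6)² = 1.000
te_H = (2 + 4·6 + 16)/6 = 42/6 = 7; σ²_H = ((16−2)/6)² = 5.444
te_I = (6 + 4·10 + 14)/6 = 60/6 = 10; σ²_I = ((14−6)/6)² = 1.778

Forward pass:
ES_A = 0; EF_A = 4
ES_B = 4; EF_B = 4+8 = 12
ES_C = 4; EF_C = 4+10 = 14
ES_D = max(EF_B=12, EF_C=14) = 14; EF_D = 14+7 = 21
ES_E = 12; EF_E = 12+10 = 22
ES_F = 14; EF_F = 14+3 = 17
ES_G = 21; EF_G = 21+12 = 33
ES_H = max(EF_A=4, EF_B=12) = 12; EF_H = 12+7 = 19
ES_I = max(EF_E=22, EF_F=17, EF_G=33, EF_H=19) = 33; EF_I = 33+10 = 43
Expected project duration μ = 43 weeks. Critical path: A → C → D → G → I.

Variance along critical path = 5.444 + 13.444 + 9.000 + 1.000 + 1.778 = 30.667; σ = √30.667 = 5.538 weeks.
Z = (35 − 43) / 5.538 = -1.445
P(T ≤ 35) = Φ(-1.445) ≈ 0.074

0.074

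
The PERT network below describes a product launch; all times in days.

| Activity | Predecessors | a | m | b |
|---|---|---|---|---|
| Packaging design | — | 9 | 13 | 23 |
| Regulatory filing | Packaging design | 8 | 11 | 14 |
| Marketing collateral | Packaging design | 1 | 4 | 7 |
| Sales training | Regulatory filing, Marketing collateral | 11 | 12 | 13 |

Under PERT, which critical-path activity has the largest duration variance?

te_Packaging design = (9 + 4·13 + 23)/6 = 84/6 = 14; σ²_Packaging design = ((23−9)/6)² = 5.444
te_Regulatory filing = (8 + 4·11 + 14)/6 = 66/6 = 11; σ²_Regulatory filing = ((14−8)/6)² = 1.000
te_Marketing collateral = (1 + 4·4 + 7)/6 = 24/6 = 4; σ²_Marketing collateral = ((7−1)/6)² = 1.000
te_Sales training = (11 + 4·12 + 13)/6 = 72/6 = 12; σ²_Sales training = ((13−11)/6)² = 0.111

Forward pass:
ES_Packaging design = 0; EF_Packaging design = 14
ES_Regulatory filing = 14; EF_Regulatory filing = 14+11 = 25
ES_Marketing collateral = 14; EF_Marketing collateral = 14+4 = 18
ES_Sales training = max(EF_Regulatory filing=25, EF_Marketing collateral=18) = 25; EF_Sales training = 25+12 = 37
Expected project duration μ = 37 days. Critical path: Packaging design → Regulatory filing → Sales training.

Variances on critical path: σ²_Packaging design=5.444, σ²_Regulatory filing=1.000, σ²_Sales training=0.111.
Largest is σ²_Packaging design = 5.444.

Packaging design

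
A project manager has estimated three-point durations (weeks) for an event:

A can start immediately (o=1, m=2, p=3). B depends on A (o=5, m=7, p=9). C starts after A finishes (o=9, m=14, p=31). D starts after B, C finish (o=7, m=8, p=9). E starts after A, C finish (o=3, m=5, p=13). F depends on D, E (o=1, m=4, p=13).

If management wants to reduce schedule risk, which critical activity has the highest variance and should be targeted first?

te_A = (1 + 4·2 + 3)/6 = 12/6 = 2; σ²_A = ((3−1)/6)² = 0.111
te_B = (5 + 4·7 + 9)/6 = 42/6 = 7; σ²_B = ((9−5)/6)² = 0.444
te_C = (9 + 4·14 + 31)/6 = 96/6 = 16; σ²_C = ((31−9)/6)² = 13.444
te_D = (7 + 4·8 + 9)/6 = 48/6 = 8; σ²_D = ((9−7)/6)² = 0.111
te_E = (3 + 4·5 + 13)/6 = 36/6 = 6; σ²_E = ((13−3)/6)² = 2.778
te_F = (1 + 4·4 + 13)/6 = 30/6 = 5; σ²_F = ((13−1)/6)² = 4.000

Forward pass:
ES_A = 0; EF_A = 2
ES_B = 2; EF_B = 2+7 = 9
ES_C = 2; EF_C = 2+16 = 18
ES_D = max(EF_B=9, EF_C=18) = 18; EF_D = 18+8 = 26
ES_E = max(EF_A=2, EF_C=18) = 18; EF_E = 18+6 = 24
ES_F = max(EF_D=26, EF_E=24) = 26; EF_F = 26+5 = 31
Expected project duration μ = 31 weeks. Critical path: A → C → D → F.

Variances on critical path: σ²_A=0.111, σ²_C=13.444, σ²_D=0.111, σ²_F=4.000.
Largest is σ²_C = 13.444.

C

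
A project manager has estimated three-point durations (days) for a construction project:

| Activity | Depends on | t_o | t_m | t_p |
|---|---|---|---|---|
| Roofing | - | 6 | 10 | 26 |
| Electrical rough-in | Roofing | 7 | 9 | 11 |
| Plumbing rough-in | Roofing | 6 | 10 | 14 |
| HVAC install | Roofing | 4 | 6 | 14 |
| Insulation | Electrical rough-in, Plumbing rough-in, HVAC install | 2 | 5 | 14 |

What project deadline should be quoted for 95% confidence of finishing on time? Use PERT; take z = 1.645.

34.8 days

te_Roofing = (6 + 4·10 + 26)/6 = 72/6 = 12; σ²_Roofing = ((26−6)/6)² = 11.111
te_Electrical rough-in = (7 + 4·9 + 11)/6 = 54/6 = 9; σ²_Electrical rough-in = ((11−7)/6)² = 0.444
te_Plumbing rough-in = (6 + 4·10 + 14)/6 = 60/6 = 10; σ²_Plumbing rough-in = ((14−6)/6)² = 1.778
te_HVAC install = (4 + 4·6 + 14)/6 = 42/6 = 7; σ²_HVAC install = ((14−4)/6)² = 2.778
te_Insulation = (2 + 4·5 + 14)/6 = 36/6 = 6; σ²_Insulation = ((14−2)/6)² = 4.000

Forward pass:
ES_Roofing = 0; EF_Roofing = 12
ES_Electrical rough-in = 12; EF_Electrical rough-in = 12+9 = 21
ES_Plumbing rough-in = 12; EF_Plumbing rough-in = 12+10 = 22
ES_HVAC install = 12; EF_HVAC install = 12+7 = 19
ES_Insulation = max(EF_Electrical rough-in=21, EF_Plumbing rough-in=22, EF_HVAC install=19) = 22; EF_Insulation = 22+6 = 28
Expected project duration μ = 28 days. Critical path: Roofing → Plumbing rough-in → Insulation.

Variance along critical path = 11.111 + 1.778 + 4.000 = 16.889; σ = 4.110 days.
D = μ + z·σ = 28 + 1.645·4.110 = 34.8 days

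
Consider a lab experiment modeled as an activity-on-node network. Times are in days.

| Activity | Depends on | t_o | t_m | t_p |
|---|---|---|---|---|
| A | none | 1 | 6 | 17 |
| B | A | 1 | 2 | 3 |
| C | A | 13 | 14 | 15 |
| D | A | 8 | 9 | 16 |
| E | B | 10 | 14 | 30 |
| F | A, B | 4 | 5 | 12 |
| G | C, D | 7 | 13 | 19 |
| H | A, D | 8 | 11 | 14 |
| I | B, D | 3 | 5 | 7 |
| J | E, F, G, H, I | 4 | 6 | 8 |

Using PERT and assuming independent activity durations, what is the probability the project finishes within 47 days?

0.980

te_A = (1 + 4·6 + 17)/6 = 42/6 = 7; σ²_A = ((17−1)/6)² = 7.111
te_B = (1 + 4·2 + 3)/6 = 12/6 = 2; σ²_B = ((3−1)/6)² = 0.111
te_C = (13 + 4·14 + 15)/6 = 84/6 = 14; σ²_C = ((15−13)/6)² = 0.111
te_D = (8 + 4·9 + 16)/6 = 60/6 = 10; σ²_D = ((16−8)/6)² = 1.778
te_E = (10 + 4·14 + 30)/6 = 96/6 = 16; σ²_E = ((30−10)/6)² = 11.111
te_F = (4 + 4·5 + 12)/6 = 36/6 = 6; σ²_F = ((12−4)/6)² = 1.778
te_G = (7 + 4·13 + 19)/6 = 78/6 = 13; σ²_G = ((19−7)/6)² = 4.000
te_H = (8 + 4·11 + 14)/6 = 66/6 = 11; σ²_H = ((14−8)/6)² = 1.000
te_I = (3 + 4·5 + 7)/6 = 30/6 = 5; σ²_I = ((7−3)/6)² = 0.444
te_J = (4 + 4·6 + 8)/6 = 36/6 = 6; σ²_J = ((8−4)/6)² = 0.444

Forward pass:
ES_A = 0; EF_A = 7
ES_B = 7; EF_B = 7+2 = 9
ES_C = 7; EF_C = 7+14 = 21
ES_D = 7; EF_D = 7+10 = 17
ES_E = 9; EF_E = 9+16 = 25
ES_F = max(EF_A=7, EF_B=9) = 9; EF_F = 9+6 = 15
ES_G = max(EF_C=21, EF_D=17) = 21; EF_G = 21+13 = 34
ES_H = max(EF_A=7, EF_D=17) = 17; EF_H = 17+11 = 28
ES_I = max(EF_B=9, EF_D=17) = 17; EF_I = 17+5 = 22
ES_J = max(EF_E=25, EF_F=15, EF_G=34, EF_H=28, EF_I=22) = 34; EF_J = 34+6 = 40
Expected project duration μ = 40 days. Critical path: A → C → G → J.

Variance along critical path = 7.111 + 0.111 + 4.000 + 0.444 = 11.667; σ = √11.667 = 3.416 days.
Z = (47 − 40) / 3.416 = 2.049
P(T ≤ 47) = Φ(2.049) ≈ 0.980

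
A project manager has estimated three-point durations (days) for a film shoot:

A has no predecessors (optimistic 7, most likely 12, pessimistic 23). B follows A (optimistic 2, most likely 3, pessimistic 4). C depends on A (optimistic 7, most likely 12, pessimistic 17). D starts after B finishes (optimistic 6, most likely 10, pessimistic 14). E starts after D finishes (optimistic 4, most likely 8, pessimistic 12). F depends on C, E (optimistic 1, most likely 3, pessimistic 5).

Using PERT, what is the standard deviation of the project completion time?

te_A = (7 + 4·12 + 23)/6 = 78/6 = 13; σ²_A = ((23−7)/6)² = 7.111
te_B = (2 + 4·3 + 4)/6 = 18/6 = 3; σ²_B = ((4−2)/6)² = 0.111
te_C = (7 + 4·12 + 17)/6 = 72/6 = 12; σ²_C = ((17−7)/6)² = 2.778
te_D = (6 + 4·10 + 14)/6 = 60/6 = 10; σ²_D = ((14−6)/6)² = 1.778
te_E = (4 + 4·8 + 12)/6 = 48/6 = 8; σ²_E = ((12−4)/6)² = 1.778
te_F = (1 + 4·3 + 5)/6 = 18/6 = 3; σ²_F = ((5−1)/6)² = 0.444

Forward pass:
ES_A = 0; EF_A = 13
ES_B = 13; EF_B = 13+3 = 16
ES_C = 13; EF_C = 13+12 = 25
ES_D = 16; EF_D = 16+10 = 26
ES_E = 26; EF_E = 26+8 = 34
ES_F = max(EF_C=25, EF_E=34) = 34; EF_F = 34+3 = 37
Expected project duration μ = 37 days. Critical path: A → B → D → E → F.

Variance along critical path = 7.111 + 0.111 + 1.778 + 1.778 + 0.444 = 11.222
σ = √11.222 = 3.350 days

3.35 days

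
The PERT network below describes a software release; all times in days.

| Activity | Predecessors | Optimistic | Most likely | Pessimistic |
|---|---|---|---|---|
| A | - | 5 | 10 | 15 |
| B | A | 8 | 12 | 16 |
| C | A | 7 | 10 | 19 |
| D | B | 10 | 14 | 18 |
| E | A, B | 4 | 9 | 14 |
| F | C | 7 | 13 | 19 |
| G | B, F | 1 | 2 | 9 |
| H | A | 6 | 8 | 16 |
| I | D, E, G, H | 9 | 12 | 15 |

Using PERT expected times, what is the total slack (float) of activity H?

18 days

te_A = (5 + 4·10 + 15)/6 = 60/6 = 10
te_B = (8 + 4·12 + 16)/6 = 72/6 = 12
te_C = (7 + 4·10 + 19)/6 = 66/6 = 11
te_D = (10 + 4·14 + 18)/6 = 84/6 = 14
te_E = (4 + 4·9 + 14)/6 = 54/6 = 9
te_F = (7 + 4·13 + 19)/6 = 78/6 = 13
te_G = (1 + 4·2 + 9)/6 = 18/6 = 3
te_H = (6 + 4·8 + 16)/6 = 54/6 = 9
te_I = (9 + 4·12 + 15)/6 = 72/6 = 12

Forward pass:
ES_A = 0; EF_A = 10
ES_B = 10; EF_B = 10+12 = 22
ES_C = 10; EF_C = 10+11 = 21
ES_D = 22; EF_D = 22+14 = 36
ES_E = max(EF_A=10, EF_B=22) = 22; EF_E = 22+9 = 31
ES_F = 21; EF_F = 21+13 = 34
ES_G = max(EF_B=22, EF_F=34) = 34; EF_G = 34+3 = 37
ES_H = 10; EF_H = 10+9 = 19
ES_I = max(EF_D=36, EF_E=31, EF_G=37, EF_H=19) = 37; EF_I = 37+12 = 49
Expected project duration μ = 49 days. Critical path: A → C → F → G → I.

Backward pass:
LF_I = 49; LS_I = 49−12 = 37
LF_H = LS_I = 37; LS_H = 37−9 = 28
LF_G = LS_I = 37; LS_G = 37−3 = 34
LF_F = LS_G = 34; LS_F = 34−13 = 21
LF_E = LS_I = 37; LS_E = 37−9 = 28
LF_D = LS_I = 37; LS_D = 37−14 = 23
LF_C = LS_F = 21; LS_C = 21−11 = 10
LF_B = min(LS_D=23, LS_E=28, LS_G=34) = 23; LS_B = 23−12 = 11
LF_A = min(LS_B=11, LS_C=10, LS_E=28, LS_H=28) = 10; LS_A = 10−10 = 0
Slack_H = LS_H − ES_H = 28 − 10 = 18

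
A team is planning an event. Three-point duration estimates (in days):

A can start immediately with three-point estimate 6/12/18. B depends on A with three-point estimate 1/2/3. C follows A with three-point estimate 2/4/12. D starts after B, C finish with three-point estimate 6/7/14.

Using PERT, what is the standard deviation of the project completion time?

te_A = (6 + 4·12 + 18)/6 = 72/6 = 12; σ²_A = ((18−6)/6)² = 4.000
te_B = (1 + 4·2 + 3)/6 = 12/6 = 2; σ²_B = ((3−1)/6)² = 0.111
te_C = (2 + 4·4 + 12)/6 = 30/6 = 5; σ²_C = ((12−2)/6)² = 2.778
te_D = (6 + 4·7 + 14)/6 = 48/6 = 8; σ²_D = ((14−6)/6)² = 1.778

Forward pass:
ES_A = 0; EF_A = 12
ES_B = 12; EF_B = 12+2 = 14
ES_C = 12; EF_C = 12+5 = 17
ES_D = max(EF_B=14, EF_C=17) = 17; EF_D = 17+8 = 25
Expected project duration μ = 25 days. Critical path: A → C → D.

Variance along critical path = 4.000 + 2.778 + 1.778 = 8.556
σ = √8.556 = 2.925 days

2.92 days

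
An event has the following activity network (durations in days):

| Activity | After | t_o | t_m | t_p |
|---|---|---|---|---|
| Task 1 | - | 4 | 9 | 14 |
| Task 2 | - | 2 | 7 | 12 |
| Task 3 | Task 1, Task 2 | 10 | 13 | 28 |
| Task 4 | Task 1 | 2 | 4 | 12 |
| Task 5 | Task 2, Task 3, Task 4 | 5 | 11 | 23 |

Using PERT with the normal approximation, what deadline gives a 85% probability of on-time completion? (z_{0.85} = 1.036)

40.7 days

te_Task 1 = (4 + 4·9 + 14)/6 = 54/6 = 9; σ²_Task 1 = ((14−4)/6)² = 2.778
te_Task 2 = (2 + 4·7 + 12)/6 = 42/6 = 7; σ²_Task 2 = ((12−2)/6)² = 2.778
te_Task 3 = (10 + 4·13 + 28)/6 = 90/6 = 15; σ²_Task 3 = ((28−10)/6)² = 9.000
te_Task 4 = (2 + 4·4 + 12)/6 = 30/6 = 5; σ²_Task 4 = ((12−2)/6)² = 2.778
te_Task 5 = (5 + 4·11 + 23)/6 = 72/6 = 12; σ²_Task 5 = ((23−5)/6)² = 9.000

Forward pass:
ES_Task 1 = 0; EF_Task 1 = 9
ES_Task 2 = 0; EF_Task 2 = 7
ES_Task 3 = max(EF_Task 1=9, EF_Task 2=7) = 9; EF_Task 3 = 9+15 = 24
ES_Task 4 = 9; EF_Task 4 = 9+5 = 14
ES_Task 5 = max(EF_Task 2=7, EF_Task 3=24, EF_Task 4=14) = 24; EF_Task 5 = 24+12 = 36
Expected project duration μ = 36 days. Critical path: Task 1 → Task 3 → Task 5.

Variance along critical path = 2.778 + 9.000 + 9.000 = 20.778; σ = 4.558 days.
D = μ + z·σ = 36 + 1.036·4.558 = 40.7 days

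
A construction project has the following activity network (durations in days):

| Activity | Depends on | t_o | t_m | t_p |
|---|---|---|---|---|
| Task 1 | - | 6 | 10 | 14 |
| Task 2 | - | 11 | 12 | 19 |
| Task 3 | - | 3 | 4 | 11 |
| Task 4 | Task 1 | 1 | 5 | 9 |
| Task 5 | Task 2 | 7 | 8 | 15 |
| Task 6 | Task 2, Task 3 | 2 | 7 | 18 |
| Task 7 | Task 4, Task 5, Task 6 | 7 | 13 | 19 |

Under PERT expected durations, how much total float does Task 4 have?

7 days

te_Task 1 = (6 + 4·10 + 14)/6 = 60/6 = 10
te_Task 2 = (11 + 4·12 + 19)/6 = 78/6 = 13
te_Task 3 = (3 + 4·4 + 11)/6 = 30/6 = 5
te_Task 4 = (1 + 4·5 + 9)/6 = 30/6 = 5
te_Task 5 = (7 + 4·8 + 15)/6 = 54/6 = 9
te_Task 6 = (2 + 4·7 + 18)/6 = 48/6 = 8
te_Task 7 = (7 + 4·13 + 19)/6 = 78/6 = 13

Forward pass:
ES_Task 1 = 0; EF_Task 1 = 10
ES_Task 2 = 0; EF_Task 2 = 13
ES_Task 3 = 0; EF_Task 3 = 5
ES_Task 4 = 10; EF_Task 4 = 10+5 = 15
ES_Task 5 = 13; EF_Task 5 = 13+9 = 22
ES_Task 6 = max(EF_Task 2=13, EF_Task 3=5) = 13; EF_Task 6 = 13+8 = 21
ES_Task 7 = max(EF_Task 4=15, EF_Task 5=22, EF_Task 6=21) = 22; EF_Task 7 = 22+13 = 35
Expected project duration μ = 35 days. Critical path: Task 2 → Task 5 → Task 7.

Backward pass:
LF_Task 7 = 35; LS_Task 7 = 35−13 = 22
LF_Task 6 = LS_Task 7 = 22; LS_Task 6 = 22−8 = 14
LF_Task 5 = LS_Task 7 = 22; LS_Task 5 = 22−9 = 13
LF_Task 4 = LS_Task 7 = 22; LS_Task 4 = 22−5 = 17
LF_Task 3 = LS_Task 6 = 14; LS_Task 3 = 14−5 = 9
LF_Task 2 = min(LS_Task 5=13, LS_Task 6=14) = 13; LS_Task 2 = 13−13 = 0
LF_Task 1 = LS_Task 4 = 17; LS_Task 1 = 17−10 = 7
Slack_Task 4 = LS_Task 4 − ES_Task 4 = 17 − 10 = 7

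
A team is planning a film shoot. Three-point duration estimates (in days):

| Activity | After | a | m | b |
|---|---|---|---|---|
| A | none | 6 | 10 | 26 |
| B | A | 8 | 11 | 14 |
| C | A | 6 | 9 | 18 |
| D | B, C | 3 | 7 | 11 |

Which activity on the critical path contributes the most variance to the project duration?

A

te_A = (6 + 4·10 + 26)/6 = 72/6 = 12; σ²_A = ((26−6)/6)² = 11.111
te_B = (8 + 4·11 + 14)/6 = 66/6 = 11; σ²_B = ((14−8)/6)² = 1.000
te_C = (6 + 4·9 + 18)/6 = 60/6 = 10; σ²_C = ((18−6)/6)² = 4.000
te_D = (3 + 4·7 + 11)/6 = 42/6 = 7; σ²_D = ((11−3)/6)² = 1.778

Forward pass:
ES_A = 0; EF_A = 12
ES_B = 12; EF_B = 12+11 = 23
ES_C = 12; EF_C = 12+10 = 22
ES_D = max(EF_B=23, EF_C=22) = 23; EF_D = 23+7 = 30
Expected project duration μ = 30 days. Critical path: A → B → D.

Variances on critical path: σ²_A=11.111, σ²_B=1.000, σ²_D=1.778.
Largest is σ²_A = 11.111.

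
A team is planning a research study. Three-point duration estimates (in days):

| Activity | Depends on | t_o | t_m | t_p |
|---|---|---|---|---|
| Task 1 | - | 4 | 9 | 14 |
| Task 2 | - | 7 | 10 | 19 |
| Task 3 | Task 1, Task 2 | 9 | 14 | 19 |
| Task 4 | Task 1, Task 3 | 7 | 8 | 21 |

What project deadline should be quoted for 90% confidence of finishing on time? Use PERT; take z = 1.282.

39.5 days

te_Task 1 = (4 + 4·9 + 14)/6 = 54/6 = 9; σ²_Task 1 = ((14−4)/6)² = 2.778
te_Task 2 = (7 + 4·10 + 19)/6 = 66/6 = 11; σ²_Task 2 = ((19−7)/6)² = 4.000
te_Task 3 = (9 + 4·14 + 19)/6 = 84/6 = 14; σ²_Task 3 = ((19−9)/6)² = 2.778
te_Task 4 = (7 + 4·8 + 21)/6 = 60/6 = 10; σ²_Task 4 = ((21−7)/6)² = 5.444

Forward pass:
ES_Task 1 = 0; EF_Task 1 = 9
ES_Task 2 = 0; EF_Task 2 = 11
ES_Task 3 = max(EF_Task 1=9, EF_Task 2=11) = 11; EF_Task 3 = 11+14 = 25
ES_Task 4 = max(EF_Task 1=9, EF_Task 3=25) = 25; EF_Task 4 = 25+10 = 35
Expected project duration μ = 35 days. Critical path: Task 2 → Task 3 → Task 4.

Variance along critical path = 4.000 + 2.778 + 5.444 = 12.222; σ = 3.496 days.
D = μ + z·σ = 35 + 1.282·3.496 = 39.5 days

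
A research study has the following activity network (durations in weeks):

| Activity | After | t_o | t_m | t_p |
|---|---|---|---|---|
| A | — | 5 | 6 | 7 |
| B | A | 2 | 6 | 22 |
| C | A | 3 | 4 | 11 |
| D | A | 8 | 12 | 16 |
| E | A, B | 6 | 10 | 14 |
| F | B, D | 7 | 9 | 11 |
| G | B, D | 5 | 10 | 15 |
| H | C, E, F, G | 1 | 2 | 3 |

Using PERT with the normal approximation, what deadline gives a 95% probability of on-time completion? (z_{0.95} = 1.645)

33.6 weeks

te_A = (5 + 4·6 + 7)/6 = 36/6 = 6; σ²_A = ((7−5)/6)² = 0.111
te_B = (2 + 4·6 + 22)/6 = 48/6 = 8; σ²_B = ((22−2)/6)² = 11.111
te_C = (3 + 4·4 + 11)/6 = 30/6 = 5; σ²_C = ((11−3)/6)² = 1.778
te_D = (8 + 4·12 + 16)/6 = 72/6 = 12; σ²_D = ((16−8)/6)² = 1.778
te_E = (6 + 4·10 + 14)/6 = 60/6 = 10; σ²_E = ((14−6)/6)² = 1.778
te_F = (7 + 4·9 + 11)/6 = 54/6 = 9; σ²_F = ((11−7)/6)² = 0.444
te_G = (5 + 4·10 + 15)/6 = 60/6 = 10; σ²_G = ((15−5)/6)² = 2.778
te_H = (1 + 4·2 + 3)/6 = 12/6 = 2; σ²_H = ((3−1)/6)² = 0.111

Forward pass:
ES_A = 0; EF_A = 6
ES_B = 6; EF_B = 6+8 = 14
ES_C = 6; EF_C = 6+5 = 11
ES_D = 6; EF_D = 6+12 = 18
ES_E = max(EF_A=6, EF_B=14) = 14; EF_E = 14+10 = 24
ES_F = max(EF_B=14, EF_D=18) = 18; EF_F = 18+9 = 27
ES_G = max(EF_B=14, EF_D=18) = 18; EF_G = 18+10 = 28
ES_H = max(EF_C=11, EF_E=24, EF_F=27, EF_G=28) = 28; EF_H = 28+2 = 30
Expected project duration μ = 30 weeks. Critical path: A → D → G → H.

Variance along critical path = 0.111 + 1.778 + 2.778 + 0.111 = 4.778; σ = 2.186 weeks.
D = μ + z·σ = 30 + 1.645·2.186 = 33.6 weeks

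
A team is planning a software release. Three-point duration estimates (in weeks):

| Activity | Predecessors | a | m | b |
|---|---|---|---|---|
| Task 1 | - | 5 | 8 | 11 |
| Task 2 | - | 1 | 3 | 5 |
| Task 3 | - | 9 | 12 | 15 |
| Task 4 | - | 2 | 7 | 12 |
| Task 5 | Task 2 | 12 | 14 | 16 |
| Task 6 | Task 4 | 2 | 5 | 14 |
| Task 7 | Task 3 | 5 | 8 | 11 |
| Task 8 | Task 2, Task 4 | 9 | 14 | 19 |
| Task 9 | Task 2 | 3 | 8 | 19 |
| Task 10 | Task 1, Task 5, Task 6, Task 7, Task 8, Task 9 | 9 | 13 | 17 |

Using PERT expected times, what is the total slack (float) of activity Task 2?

te_Task 1 = (5 + 4·8 + 11)/6 = 48/6 = 8
te_Task 2 = (1 + 4·3 + 5)/6 = 18/6 = 3
te_Task 3 = (9 + 4·12 + 15)/6 = 72/6 = 12
te_Task 4 = (2 + 4·7 + 12)/6 = 42/6 = 7
te_Task 5 = (12 + 4·14 + 16)/6 = 84/6 = 14
te_Task 6 = (2 + 4·5 + 14)/6 = 36/6 = 6
te_Task 7 = (5 + 4·8 + 11)/6 = 48/6 = 8
te_Task 8 = (9 + 4·14 + 19)/6 = 84/6 = 14
te_Task 9 = (3 + 4·8 + 19)/6 = 54/6 = 9
te_Task 10 = (9 + 4·13 + 17)/6 = 78/6 = 13

Forward pass:
ES_Task 1 = 0; EF_Task 1 = 8
ES_Task 2 = 0; EF_Task 2 = 3
ES_Task 3 = 0; EF_Task 3 = 12
ES_Task 4 = 0; EF_Task 4 = 7
ES_Task 5 = 3; EF_Task 5 = 3+14 = 17
ES_Task 6 = 7; EF_Task 6 = 7+6 = 13
ES_Task 7 = 12; EF_Task 7 = 12+8 = 20
ES_Task 8 = max(EF_Task 2=3, EF_Task 4=7) = 7; EF_Task 8 = 7+14 = 21
ES_Task 9 = 3; EF_Task 9 = 3+9 = 12
ES_Task 10 = max(EF_Task 1=8, EF_Task 5=17, EF_Task 6=13, EF_Task 7=20, EF_Task 8=21, EF_Task 9=12) = 21; EF_Task 10 = 21+13 = 34
Expected project duration μ = 34 weeks. Critical path: Task 4 → Task 8 → Task 10.

Backward pass:
LF_Task 10 = 34; LS_Task 10 = 34−13 = 21
LF_Task 9 = LS_Task 10 = 21; LS_Task 9 = 21−9 = 12
LF_Task 8 = LS_Task 10 = 21; LS_Task 8 = 21−14 = 7
LF_Task 7 = LS_Task 10 = 21; LS_Task 7 = 21−8 = 13
LF_Task 6 = LS_Task 10 = 21; LS_Task 6 = 21−6 = 15
LF_Task 5 = LS_Task 10 = 21; LS_Task 5 = 21−14 = 7
LF_Task 4 = min(LS_Task 6=15, LS_Task 8=7) = 7; LS_Task 4 = 7−7 = 0
LF_Task 3 = LS_Task 7 = 13; LS_Task 3 = 13−12 = 1
LF_Task 2 = min(LS_Task 5=7, LS_Task 8=7, LS_Task 9=12) = 7; LS_Task 2 = 7−3 = 4
LF_Task 1 = LS_Task 10 = 21; LS_Task 1 = 21−8 = 13
Slack_Task 2 = LS_Task 2 − ES_Task 2 = 4 − 0 = 4

4 weeks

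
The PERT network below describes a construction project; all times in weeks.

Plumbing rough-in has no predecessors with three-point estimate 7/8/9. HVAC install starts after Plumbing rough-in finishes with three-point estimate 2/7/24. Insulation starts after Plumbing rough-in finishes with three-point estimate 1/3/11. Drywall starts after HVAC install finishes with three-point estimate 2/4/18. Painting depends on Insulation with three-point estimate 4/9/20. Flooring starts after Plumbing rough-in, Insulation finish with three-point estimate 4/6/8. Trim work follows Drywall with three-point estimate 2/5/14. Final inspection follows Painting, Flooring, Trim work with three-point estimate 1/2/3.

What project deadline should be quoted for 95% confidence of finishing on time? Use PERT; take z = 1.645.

te_Plumbing rough-in = (7 + 4·8 + 9)/6 = 48/6 = 8; σ²_Plumbing rough-in = ((9−7)/6)² = 0.111
te_HVAC install = (2 + 4·7 + 24)/6 = 54/6 = 9; σ²_HVAC install = ((24−2)/6)² = 13.444
te_Insulation = (1 + 4·3 + 11)/6 = 24/6 = 4; σ²_Insulation = ((11−1)/6)² = 2.778
te_Drywall = (2 + 4·4 + 18)/6 = 36/6 = 6; σ²_Drywall = ((18−2)/6)² = 7.111
te_Painting = (4 + 4·9 + 20)/6 = 60/6 = 10; σ²_Painting = ((20−4)/6)² = 7.111
te_Flooring = (4 + 4·6 + 8)/6 = 36/6 = 6; σ²_Flooring = ((8−4)/6)² = 0.444
te_Trim work = (2 + 4·5 + 14)/6 = 36/6 = 6; σ²_Trim work = ((14−2)/6)² = 4.000
te_Final inspection = (1 + 4·2 + 3)/6 = 12/6 = 2; σ²_Final inspection = ((3−1)/6)² = 0.111

Forward pass:
ES_Plumbing rough-in = 0; EF_Plumbing rough-in = 8
ES_HVAC install = 8; EF_HVAC install = 8+9 = 17
ES_Insulation = 8; EF_Insulation = 8+4 = 12
ES_Drywall = 17; EF_Drywall = 17+6 = 23
ES_Painting = 12; EF_Painting = 12+10 = 22
ES_Flooring = max(EF_Plumbing rough-in=8, EF_Insulation=12) = 12; EF_Flooring = 12+6 = 18
ES_Trim work = 23; EF_Trim work = 23+6 = 29
ES_Final inspection = max(EF_Painting=22, EF_Flooring=18, EF_Trim work=29) = 29; EF_Final inspection = 29+2 = 31
Expected project duration μ = 31 weeks. Critical path: Plumbing rough-in → HVAC install → Drywall → Trim work → Final inspection.

Variance along critical path = 0.111 + 13.444 + 7.111 + 4.000 + 0.111 = 24.778; σ = 4.978 weeks.
D = μ + z·σ = 31 + 1.645·4.978 = 39.2 weeks

39.2 weeks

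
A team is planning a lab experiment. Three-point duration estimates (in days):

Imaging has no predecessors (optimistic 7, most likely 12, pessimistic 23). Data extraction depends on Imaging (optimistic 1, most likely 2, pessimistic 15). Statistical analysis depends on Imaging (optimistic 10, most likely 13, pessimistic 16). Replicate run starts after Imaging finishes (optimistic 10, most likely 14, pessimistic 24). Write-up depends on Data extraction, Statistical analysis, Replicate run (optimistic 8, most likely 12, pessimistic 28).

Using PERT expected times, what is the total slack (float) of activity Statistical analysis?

te_Imaging = (7 + 4·12 + 23)/6 = 78/6 = 13
te_Data extraction = (1 + 4·2 + 15)/6 = 24/6 = 4
te_Statistical analysis = (10 + 4·13 + 16)/6 = 78/6 = 13
te_Replicate run = (10 + 4·14 + 24)/6 = 90/6 = 15
te_Write-up = (8 + 4·12 + 28)/6 = 84/6 = 14

Forward pass:
ES_Imaging = 0; EF_Imaging = 13
ES_Data extraction = 13; EF_Data extraction = 13+4 = 17
ES_Statistical analysis = 13; EF_Statistical analysis = 13+13 = 26
ES_Replicate run = 13; EF_Replicate run = 13+15 = 28
ES_Write-up = max(EF_Data extraction=17, EF_Statistical analysis=26, EF_Replicate run=28) = 28; EF_Write-up = 28+14 = 42
Expected project duration μ = 42 days. Critical path: Imaging → Replicate run → Write-up.

Backward pass:
LF_Write-up = 42; LS_Write-up = 42−14 = 28
LF_Replicate run = LS_Write-up = 28; LS_Replicate run = 28−15 = 13
LF_Statistical analysis = LS_Write-up = 28; LS_Statistical analysis = 28−13 = 15
LF_Data extraction = LS_Write-up = 28; LS_Data extraction = 28−4 = 24
LF_Imaging = min(LS_Data extraction=24, LS_Statistical analysis=15, LS_Replicate run=13) = 13; LS_Imaging = 13−13 = 0
Slack_Statistical analysis = LS_Statistical analysis − ES_Statistical analysis = 15 − 13 = 2

2 days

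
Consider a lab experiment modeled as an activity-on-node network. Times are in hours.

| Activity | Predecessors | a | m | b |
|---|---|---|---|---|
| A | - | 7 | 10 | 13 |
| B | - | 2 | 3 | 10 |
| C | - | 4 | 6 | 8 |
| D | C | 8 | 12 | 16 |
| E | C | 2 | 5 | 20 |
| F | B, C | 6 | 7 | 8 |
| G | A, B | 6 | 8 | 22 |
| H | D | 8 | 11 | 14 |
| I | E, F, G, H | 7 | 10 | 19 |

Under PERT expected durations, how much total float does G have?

9 hours

te_A = (7 + 4·10 + 13)/6 = 60/6 = 10
te_B = (2 + 4·3 + 10)/6 = 24/6 = 4
te_C = (4 + 4·6 + 8)/6 = 36/6 = 6
te_D = (8 + 4·12 + 16)/6 = 72/6 = 12
te_E = (2 + 4·5 + 20)/6 = 42/6 = 7
te_F = (6 + 4·7 + 8)/6 = 42/6 = 7
te_G = (6 + 4·8 + 22)/6 = 60/6 = 10
te_H = (8 + 4·11 + 14)/6 = 66/6 = 11
te_I = (7 + 4·10 + 19)/6 = 66/6 = 11

Forward pass:
ES_A = 0; EF_A = 10
ES_B = 0; EF_B = 4
ES_C = 0; EF_C = 6
ES_D = 6; EF_D = 6+12 = 18
ES_E = 6; EF_E = 6+7 = 13
ES_F = max(EF_B=4, EF_C=6) = 6; EF_F = 6+7 = 13
ES_G = max(EF_A=10, EF_B=4) = 10; EF_G = 10+10 = 20
ES_H = 18; EF_H = 18+11 = 29
ES_I = max(EF_E=13, EF_F=13, EF_G=20, EF_H=29) = 29; EF_I = 29+11 = 40
Expected project duration μ = 40 hours. Critical path: C → D → H → I.

Backward pass:
LF_I = 40; LS_I = 40−11 = 29
LF_H = LS_I = 29; LS_H = 29−11 = 18
LF_G = LS_I = 29; LS_G = 29−10 = 19
LF_F = LS_I = 29; LS_F = 29−7 = 22
LF_E = LS_I = 29; LS_E = 29−7 = 22
LF_D = LS_H = 18; LS_D = 18−12 = 6
LF_C = min(LS_D=6, LS_E=22, LS_F=22) = 6; LS_C = 6−6 = 0
LF_B = min(LS_F=22, LS_G=19) = 19; LS_B = 19−4 = 15
LF_A = LS_G = 19; LS_A = 19−10 = 9
Slack_G = LS_G − ES_G = 19 − 10 = 9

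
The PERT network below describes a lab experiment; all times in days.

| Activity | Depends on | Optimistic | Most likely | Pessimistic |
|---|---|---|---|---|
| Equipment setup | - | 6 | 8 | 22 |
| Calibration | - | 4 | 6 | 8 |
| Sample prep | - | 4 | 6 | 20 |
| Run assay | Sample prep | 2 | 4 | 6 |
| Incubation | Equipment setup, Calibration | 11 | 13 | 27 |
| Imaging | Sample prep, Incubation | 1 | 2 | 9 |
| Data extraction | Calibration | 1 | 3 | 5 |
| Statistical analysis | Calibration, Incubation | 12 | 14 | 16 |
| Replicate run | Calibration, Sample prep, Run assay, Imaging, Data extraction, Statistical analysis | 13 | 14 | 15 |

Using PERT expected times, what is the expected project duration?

te_Equipment setup = (6 + 4·8 + 22)/6 = 60/6 = 10
te_Calibration = (4 + 4·6 + 8)/6 = 36/6 = 6
te_Sample prep = (4 + 4·6 + 20)/6 = 48/6 = 8
te_Run assay = (2 + 4·4 + 6)/6 = 24/6 = 4
te_Incubation = (11 + 4·13 + 27)/6 = 90/6 = 15
te_Imaging = (1 + 4·2 + 9)/6 = 18/6 = 3
te_Data extraction = (1 + 4·3 + 5)/6 = 18/6 = 3
te_Statistical analysis = (12 + 4·14 + 16)/6 = 84/6 = 14
te_Replicate run = (13 + 4·14 + 15)/6 = 84/6 = 14

Forward pass:
ES_Equipment setup = 0; EF_Equipment setup = 10
ES_Calibration = 0; EF_Calibration = 6
ES_Sample prep = 0; EF_Sample prep = 8
ES_Run assay = 8; EF_Run assay = 8+4 = 12
ES_Incubation = max(EF_Equipment setup=10, EF_Calibration=6) = 10; EF_Incubation = 10+15 = 25
ES_Imaging = max(EF_Sample prep=8, EF_Incubation=25) = 25; EF_Imaging = 25+3 = 28
ES_Data extraction = 6; EF_Data extraction = 6+3 = 9
ES_Statistical analysis = max(EF_Calibration=6, EF_Incubation=25) = 25; EF_Statistical analysis = 25+14 = 39
ES_Replicate run = max(EF_Calibration=6, EF_Sample prep=8, EF_Run assay=12, EF_Imaging=28, EF_Data extraction=9, EF_Statistical analysis=39) = 39; EF_Replicate run = 39+14 = 53
Expected project duration μ = 53 days. Critical path: Equipment setup → Incubation → Statistical analysis → Replicate run.

53 days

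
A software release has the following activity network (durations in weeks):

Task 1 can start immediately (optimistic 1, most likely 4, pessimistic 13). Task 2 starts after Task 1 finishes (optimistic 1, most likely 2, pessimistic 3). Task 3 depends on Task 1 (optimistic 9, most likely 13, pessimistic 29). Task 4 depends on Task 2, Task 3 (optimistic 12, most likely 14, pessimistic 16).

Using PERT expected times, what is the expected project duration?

te_Task 1 = (1 + 4·4 + 13)/6 = 30/6 = 5
te_Task 2 = (1 + 4·2 + 3)/6 = 12/6 = 2
te_Task 3 = (9 + 4·13 + 29)/6 = 90/6 = 15
te_Task 4 = (12 + 4·14 + 16)/6 = 84/6 = 14

Forward pass:
ES_Task 1 = 0; EF_Task 1 = 5
ES_Task 2 = 5; EF_Task 2 = 5+2 = 7
ES_Task 3 = 5; EF_Task 3 = 5+15 = 20
ES_Task 4 = max(EF_Task 2=7, EF_Task 3=20) = 20; EF_Task 4 = 20+14 = 34
Expected project duration μ = 34 weeks. Critical path: Task 1 → Task 3 → Task 4.

34 weeks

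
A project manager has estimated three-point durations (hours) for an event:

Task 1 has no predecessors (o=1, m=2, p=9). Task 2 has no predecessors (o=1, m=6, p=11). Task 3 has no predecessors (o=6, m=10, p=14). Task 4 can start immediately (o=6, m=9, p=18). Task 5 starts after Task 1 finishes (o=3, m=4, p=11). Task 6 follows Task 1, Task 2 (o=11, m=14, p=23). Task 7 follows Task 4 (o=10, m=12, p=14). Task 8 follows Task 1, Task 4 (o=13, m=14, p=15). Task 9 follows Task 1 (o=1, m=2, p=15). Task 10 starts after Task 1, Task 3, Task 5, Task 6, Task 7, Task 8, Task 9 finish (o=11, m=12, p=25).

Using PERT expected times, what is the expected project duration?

te_Task 1 = (1 + 4·2 + 9)/6 = 18/6 = 3
te_Task 2 = (1 + 4·6 + 11)/6 = 36/6 = 6
te_Task 3 = (6 + 4·10 + 14)/6 = 60/6 = 10
te_Task 4 = (6 + 4·9 + 18)/6 = 60/6 = 10
te_Task 5 = (3 + 4·4 + 11)/6 = 30/6 = 5
te_Task 6 = (11 + 4·14 + 23)/6 = 90/6 = 15
te_Task 7 = (10 + 4·12 + 14)/6 = 72/6 = 12
te_Task 8 = (13 + 4·14 + 15)/6 = 84/6 = 14
te_Task 9 = (1 + 4·2 + 15)/6 = 24/6 = 4
te_Task 10 = (11 + 4·12 + 25)/6 = 84/6 = 14

Forward pass:
ES_Task 1 = 0; EF_Task 1 = 3
ES_Task 2 = 0; EF_Task 2 = 6
ES_Task 3 = 0; EF_Task 3 = 10
ES_Task 4 = 0; EF_Task 4 = 10
ES_Task 5 = 3; EF_Task 5 = 3+5 = 8
ES_Task 6 = max(EF_Task 1=3, EF_Task 2=6) = 6; EF_Task 6 = 6+15 = 21
ES_Task 7 = 10; EF_Task 7 = 10+12 = 22
ES_Task 8 = max(EF_Task 1=3, EF_Task 4=10) = 10; EF_Task 8 = 10+14 = 24
ES_Task 9 = 3; EF_Task 9 = 3+4 = 7
ES_Task 10 = max(EF_Task 1=3, EF_Task 3=10, EF_Task 5=8, EF_Task 6=21, EF_Task 7=22, EF_Task 8=24, EF_Task 9=7) = 24; EF_Task 10 = 24+14 = 38
Expected project duration μ = 38 hours. Critical path: Task 4 → Task 8 → Task 10.

38 hours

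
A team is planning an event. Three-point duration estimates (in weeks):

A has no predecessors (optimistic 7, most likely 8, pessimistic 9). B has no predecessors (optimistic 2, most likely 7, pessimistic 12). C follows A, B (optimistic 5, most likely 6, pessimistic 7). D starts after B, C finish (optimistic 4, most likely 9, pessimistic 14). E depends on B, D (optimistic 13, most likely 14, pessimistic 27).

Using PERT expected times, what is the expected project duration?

39 weeks

te_A = (7 + 4·8 + 9)/6 = 48/6 = 8
te_B = (2 + 4·7 + 12)/6 = 42/6 = 7
te_C = (5 + 4·6 + 7)/6 = 36/6 = 6
te_D = (4 + 4·9 + 14)/6 = 54/6 = 9
te_E = (13 + 4·14 + 27)/6 = 96/6 = 16

Forward pass:
ES_A = 0; EF_A = 8
ES_B = 0; EF_B = 7
ES_C = max(EF_A=8, EF_B=7) = 8; EF_C = 8+6 = 14
ES_D = max(EF_B=7, EF_C=14) = 14; EF_D = 14+9 = 23
ES_E = max(EF_B=7, EF_D=23) = 23; EF_E = 23+16 = 39
Expected project duration μ = 39 weeks. Critical path: A → C → D → E.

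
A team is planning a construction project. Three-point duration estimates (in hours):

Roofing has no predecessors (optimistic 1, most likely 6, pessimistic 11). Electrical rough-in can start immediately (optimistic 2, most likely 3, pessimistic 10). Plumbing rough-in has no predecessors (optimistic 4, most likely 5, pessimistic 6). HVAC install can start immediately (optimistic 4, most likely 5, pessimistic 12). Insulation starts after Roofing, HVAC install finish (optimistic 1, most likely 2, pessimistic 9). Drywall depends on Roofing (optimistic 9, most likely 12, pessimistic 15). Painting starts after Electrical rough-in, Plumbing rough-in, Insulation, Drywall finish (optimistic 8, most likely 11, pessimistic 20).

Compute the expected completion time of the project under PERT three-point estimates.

te_Roofing = (1 + 4·6 + 11)/6 = 36/6 = 6
te_Electrical rough-in = (2 + 4·3 + 10)/6 = 24/6 = 4
te_Plumbing rough-in = (4 + 4·5 + 6)/6 = 30/6 = 5
te_HVAC install = (4 + 4·5 + 12)/6 = 36/6 = 6
te_Insulation = (1 + 4·2 + 9)/6 = 18/6 = 3
te_Drywall = (9 + 4·12 + 15)/6 = 72/6 = 12
te_Painting = (8 + 4·11 + 20)/6 = 72/6 = 12

Forward pass:
ES_Roofing = 0; EF_Roofing = 6
ES_Electrical rough-in = 0; EF_Electrical rough-in = 4
ES_Plumbing rough-in = 0; EF_Plumbing rough-in = 5
ES_HVAC install = 0; EF_HVAC install = 6
ES_Insulation = max(EF_Roofing=6, EF_HVAC install=6) = 6; EF_Insulation = 6+3 = 9
ES_Drywall = 6; EF_Drywall = 6+12 = 18
ES_Painting = max(EF_Electrical rough-in=4, EF_Plumbing rough-in=5, EF_Insulation=9, EF_Drywall=18) = 18; EF_Painting = 18+12 = 30
Expected project duration μ = 30 hours. Critical path: Roofing → Drywall → Painting.

30 hours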